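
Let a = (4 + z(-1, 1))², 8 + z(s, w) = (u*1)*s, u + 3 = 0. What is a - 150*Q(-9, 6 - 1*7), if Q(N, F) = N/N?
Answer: -149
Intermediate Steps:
u = -3 (u = -3 + 0 = -3)
Q(N, F) = 1
z(s, w) = -8 - 3*s (z(s, w) = -8 + (-3*1)*s = -8 - 3*s)
a = 1 (a = (4 + (-8 - 3*(-1)))² = (4 + (-8 + 3))² = (4 - 5)² = (-1)² = 1)
a - 150*Q(-9, 6 - 1*7) = 1 - 150*1 = 1 - 150 = -149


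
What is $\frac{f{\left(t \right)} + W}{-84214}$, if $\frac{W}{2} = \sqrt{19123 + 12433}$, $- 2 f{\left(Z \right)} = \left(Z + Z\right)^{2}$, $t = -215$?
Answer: $\frac{46225}{42107} - \frac{14 \sqrt{161}}{42107} \approx 1.0936$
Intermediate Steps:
$f{\left(Z \right)} = - 2 Z^{2}$ ($f{\left(Z \right)} = - \frac{\left(Z + Z\right)^{2}}{2} = - \frac{\left(2 Z\right)^{2}}{2} = - \frac{4 Z^{2}}{2} = - 2 Z^{2}$)
$W = 28 \sqrt{161}$ ($W = 2 \sqrt{19123 + 12433} = 2 \sqrt{31556} = 2 \cdot 14 \sqrt{161} = 28 \sqrt{161} \approx 355.28$)
$\frac{f{\left(t \right)} + W}{-84214} = \frac{- 2 \left(-215\right)^{2} + 28 \sqrt{161}}{-84214} = \left(\left(-2\right) 46225 + 28 \sqrt{161}\right) \left(- \frac{1}{84214}\right) = \left(-92450 + 28 \sqrt{161}\right) \left(- \frac{1}{84214}\right) = \frac{46225}{42107} - \frac{14 \sqrt{161}}{42107}$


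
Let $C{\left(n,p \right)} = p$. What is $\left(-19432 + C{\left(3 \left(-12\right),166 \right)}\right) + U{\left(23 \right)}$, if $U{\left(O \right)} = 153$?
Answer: $-19113$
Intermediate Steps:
$\left(-19432 + C{\left(3 \left(-12\right),166 \right)}\right) + U{\left(23 \right)} = \left(-19432 + 166\right) + 153 = -19266 + 153 = -19113$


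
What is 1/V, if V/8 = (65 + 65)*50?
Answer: 1/52000 ≈ 1.9231e-5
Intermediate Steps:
V = 52000 (V = 8*((65 + 65)*50) = 8*(130*50) = 8*6500 = 52000)
1/V = 1/52000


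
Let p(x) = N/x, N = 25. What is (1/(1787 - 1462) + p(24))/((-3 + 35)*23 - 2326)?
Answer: -8149/12402000 ≈ -0.00065707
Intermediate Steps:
p(x) = 25/x
(1/(1787 - 1462) + p(24))/((-3 + 35)*23 - 2326) = (1/(1787 - 1462) + 25/24)/((-3 + 35)*23 - 2326) = (1/325 + 25*(1/24))/(32*23 - 2326) = (1/325 + 25/24)/(736 - 2326) = (8149/7800)/(-1590) = (8149/7800)*(-1/1590) = -8149/12402000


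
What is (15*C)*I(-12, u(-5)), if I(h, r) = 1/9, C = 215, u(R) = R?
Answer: 1075/3 ≈ 358.33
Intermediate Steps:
I(h, r) = 1/9
(15*C)*I(-12, u(-5)) = (15*215)*(1/9) = 3225*(1/9) = 1075/3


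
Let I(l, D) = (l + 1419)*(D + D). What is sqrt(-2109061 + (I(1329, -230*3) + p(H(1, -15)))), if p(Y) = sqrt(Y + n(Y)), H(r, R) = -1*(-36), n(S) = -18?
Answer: sqrt(-5901301 + 3*sqrt(2)) ≈ 2429.3*I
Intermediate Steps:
H(r, R) = 36
I(l, D) = 2*D*(1419 + l) (I(l, D) = (1419 + l)*(2*D) = 2*D*(1419 + l))
p(Y) = sqrt(-18 + Y) (p(Y) = sqrt(Y - 18) = sqrt(-18 + Y))
sqrt(-2109061 + (I(1329, -230*3) + p(H(1, -15)))) = sqrt(-2109061 + (2*(-230*3)*(1419 + 1329) + sqrt(-18 + 36))) = sqrt(-2109061 + (2*(-690)*2748 + sqrt(18))) = sqrt(-2109061 + (-3792240 + 3*sqrt(2))) = sqrt(-5901301 + 3*sqrt(2))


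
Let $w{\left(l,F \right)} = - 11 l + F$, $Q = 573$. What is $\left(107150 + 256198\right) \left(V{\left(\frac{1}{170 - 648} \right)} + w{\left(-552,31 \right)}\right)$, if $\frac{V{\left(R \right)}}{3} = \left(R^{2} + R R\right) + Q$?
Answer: $\frac{162344054811798}{57121} \approx 2.8421 \cdot 10^{9}$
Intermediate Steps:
$w{\left(l,F \right)} = F - 11 l$
$V{\left(R \right)} = 1719 + 6 R^{2}$ ($V{\left(R \right)} = 3 \left(\left(R^{2} + R R\right) + 573\right) = 3 \left(\left(R^{2} + R^{2}\right) + 573\right) = 3 \left(2 R^{2} + 573\right) = 3 \left(573 + 2 R^{2}\right) = 1719 + 6 R^{2}$)
$\left(107150 + 256198\right) \left(V{\left(\frac{1}{170 - 648} \right)} + w{\left(-552,31 \right)}\right) = \left(107150 + 256198\right) \left(\left(1719 + 6 \left(\frac{1}{170 - 648}\right)^{2}\right) + \left(31 - -6072\right)\right) = 363348 \left(\left(1719 + 6 \left(\frac{1}{-478}\right)^{2}\right) + \left(31 + 6072\right)\right) = 363348 \left(\left(1719 + 6 \left(- \frac{1}{478}\right)^{2}\right) + 6103\right) = 363348 \left(\left(1719 + 6 \cdot \frac{1}{228484}\right) + 6103\right) = 363348 \left(\left(1719 + \frac{3}{114242}\right) + 6103\right) = 363348 \left(\frac{196382001}{114242} + 6103\right) = 363348 \cdot \frac{893600927}{114242} = \frac{162344054811798}{57121}$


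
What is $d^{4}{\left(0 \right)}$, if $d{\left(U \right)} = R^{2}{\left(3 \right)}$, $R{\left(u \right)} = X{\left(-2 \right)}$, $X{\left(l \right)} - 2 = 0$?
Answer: $256$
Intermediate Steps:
$X{\left(l \right)} = 2$ ($X{\left(l \right)} = 2 + 0 = 2$)
$R{\left(u \right)} = 2$
$d{\left(U \right)} = 4$ ($d{\left(U \right)} = 2^{2} = 4$)
$d^{4}{\left(0 \right)} = 4^{4} = 256$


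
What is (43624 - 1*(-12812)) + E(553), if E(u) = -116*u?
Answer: -7712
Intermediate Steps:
(43624 - 1*(-12812)) + E(553) = (43624 - 1*(-12812)) - 116*553 = (43624 + 12812) - 64148 = 56436 - 64148 = -7712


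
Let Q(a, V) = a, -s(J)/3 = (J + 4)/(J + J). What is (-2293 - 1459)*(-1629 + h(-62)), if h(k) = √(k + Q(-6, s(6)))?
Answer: 6112008 - 7504*I*√17 ≈ 6.112e+6 - 30940.0*I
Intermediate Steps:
s(J) = -3*(4 + J)/(2*J) (s(J) = -3*(J + 4)/(J + J) = -3*(4 + J)/(2*J))
h(k) = √(-6 + k) (h(k) = √(k - 6) = √(-6 + k))
(-2293 - 1459)*(-1629 + h(-62)) = (-2293 - 1459)*(-1629 + √(-6 - 62)) = -3752*(-1629 + √(-68)) = -3752*(-1629 + 2*I*√17) = 6112008 - 7504*I*√17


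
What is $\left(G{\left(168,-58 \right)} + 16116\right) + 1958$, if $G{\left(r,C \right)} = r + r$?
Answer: $18410$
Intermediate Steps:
$G{\left(r,C \right)} = 2 r$
$\left(G{\left(168,-58 \right)} + 16116\right) + 1958 = \left(2 \cdot 168 + 16116\right) + 1958 = \left(336 + 16116\right) + 1958 = 16452 + 1958 = 18410$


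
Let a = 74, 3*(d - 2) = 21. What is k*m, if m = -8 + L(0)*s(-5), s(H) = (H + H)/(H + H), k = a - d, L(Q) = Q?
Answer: -520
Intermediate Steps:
d = 9 (d = 2 + (⅓)*21 = 2 + 7 = 9)
k = 65 (k = 74 - 1*9 = 74 - 9 = 65)
s(H) = 1 (s(H) = (2*H)/((2*H)) = (2*H)*(1/(2*H)) = 1)
m = -8 (m = -8 + 0*1 = -8 + 0 = -8)
k*m = 65*(-8) = -520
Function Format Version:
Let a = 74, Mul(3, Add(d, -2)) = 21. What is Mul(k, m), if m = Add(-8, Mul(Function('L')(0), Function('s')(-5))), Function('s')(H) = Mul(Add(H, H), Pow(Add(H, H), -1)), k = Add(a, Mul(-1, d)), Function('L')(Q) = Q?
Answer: -520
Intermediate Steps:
d = 9 (d = Add(2, Mul(Rational(1, 3), 21)) = Add(2, 7) = 9)
k = 65 (k = Add(74, Mul(-1, 9)) = Add(74, -9) = 65)
Function('s')(H) = 1 (Function('s')(H) = Mul(Mul(2, H), Pow(Mul(2, H), -1)) = Mul(Mul(2, H), Mul(Rational(1, 2), Pow(H, -1))) = 1)
m = -8 (m = Add(-8, Mul(0, 1)) = Add(-8, 0) = -8)
Mul(k, m) = Mul(65, -8) = -520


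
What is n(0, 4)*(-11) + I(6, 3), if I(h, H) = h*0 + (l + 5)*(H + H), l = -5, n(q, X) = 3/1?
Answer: -33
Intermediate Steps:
n(q, X) = 3 (n(q, X) = 3*1 = 3)
I(h, H) = 0 (I(h, H) = h*0 + (-5 + 5)*(H + H) = 0 + 0*(2*H) = 0 + 0 = 0)
n(0, 4)*(-11) + I(6, 3) = 3*(-11) + 0 = -33 + 0 = -33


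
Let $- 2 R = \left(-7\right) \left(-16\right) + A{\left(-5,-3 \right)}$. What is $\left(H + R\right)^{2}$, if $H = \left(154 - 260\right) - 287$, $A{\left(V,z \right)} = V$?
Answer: $\frac{797449}{4} \approx 1.9936 \cdot 10^{5}$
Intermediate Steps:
$H = -393$ ($H = -106 - 287 = -393$)
$R = - \frac{107}{2}$ ($R = - \frac{\left(-7\right) \left(-16\right) - 5}{2} = - \frac{112 - 5}{2} = \left(- \frac{1}{2}\right) 107 = - \frac{107}{2} \approx -53.5$)
$\left(H + R\right)^{2} = \left(-393 - \frac{107}{2}\right)^{2} = \left(- \frac{893}{2}\right)^{2} = \frac{797449}{4}$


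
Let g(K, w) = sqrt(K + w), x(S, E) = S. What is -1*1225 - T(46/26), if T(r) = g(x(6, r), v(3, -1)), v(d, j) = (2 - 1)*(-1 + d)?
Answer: -1225 - 2*sqrt(2) ≈ -1227.8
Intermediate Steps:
v(d, j) = -1 + d (v(d, j) = 1*(-1 + d) = -1 + d)
T(r) = 2*sqrt(2) (T(r) = sqrt(6 + (-1 + 3)) = sqrt(6 + 2) = sqrt(8) = 2*sqrt(2))
-1*1225 - T(46/26) = -1*1225 - 2*sqrt(2) = -1225 - 2*sqrt(2)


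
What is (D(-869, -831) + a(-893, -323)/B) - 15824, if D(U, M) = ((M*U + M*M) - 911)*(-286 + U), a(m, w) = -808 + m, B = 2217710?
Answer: -3616269156629191/2217710 ≈ -1.6306e+9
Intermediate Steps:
D(U, M) = (-286 + U)*(-911 + M**2 + M*U) (D(U, M) = ((M*U + M**2) - 911)*(-286 + U) = ((M**2 + M*U) - 911)*(-286 + U) = (-911 + M**2 + M*U)*(-286 + U) = (-286 + U)*(-911 + M**2 + M*U))
(D(-869, -831) + a(-893, -323)/B) - 15824 = ((260546 - 911*(-869) - 286*(-831)**2 - 831*(-869)**2 - 869*(-831)**2 - 286*(-831)*(-869)) + (-808 - 893)/2217710) - 15824 = ((260546 + 791659 - 286*690561 - 831*755161 - 869*690561 - 206531754) - 1701*1/2217710) - 15824 = ((260546 + 791659 - 197500446 - 627538791 - 600097509 - 206531754) - 1701/2217710) - 15824 = (-1630616295 - 1701/2217710) - 15824 = -3616234063586151/2217710 - 15824 = -3616269156629191/2217710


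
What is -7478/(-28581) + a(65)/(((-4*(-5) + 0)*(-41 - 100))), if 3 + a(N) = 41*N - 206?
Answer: -4092248/6716535 ≈ -0.60928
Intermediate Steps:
a(N) = -209 + 41*N (a(N) = -3 + (41*N - 206) = -3 + (-206 + 41*N) = -209 + 41*N)
-7478/(-28581) + a(65)/(((-4*(-5) + 0)*(-41 - 100))) = -7478/(-28581) + (-209 + 41*65)/(((-4*(-5) + 0)*(-41 - 100))) = -7478*(-1/28581) + (-209 + 2665)/(((20 + 0)*(-141))) = 7478/28581 + 2456/((20*(-141))) = 7478/28581 + 2456/(-2820) = 7478/28581 + 2456*(-1/2820) = 7478/28581 - 614/705 = -4092248/6716535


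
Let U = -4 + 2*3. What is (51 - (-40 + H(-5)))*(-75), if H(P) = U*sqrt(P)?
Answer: -6825 + 150*I*sqrt(5) ≈ -6825.0 + 335.41*I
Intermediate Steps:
U = 2 (U = -4 + 6 = 2)
H(P) = 2*sqrt(P)
(51 - (-40 + H(-5)))*(-75) = (51 - (-40 + 2*sqrt(-5)))*(-75) = (51 - (-40 + 2*(I*sqrt(5))))*(-75) = (51 - (-40 + 2*I*sqrt(5)))*(-75) = (51 + (40 - 2*I*sqrt(5)))*(-75) = (91 - 2*I*sqrt(5))*(-75) = -6825 + 150*I*sqrt(5)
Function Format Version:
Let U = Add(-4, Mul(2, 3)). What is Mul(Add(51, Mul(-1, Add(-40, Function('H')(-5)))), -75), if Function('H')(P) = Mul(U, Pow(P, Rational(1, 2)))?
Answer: Add(-6825, Mul(150, I, Pow(5, Rational(1, 2)))) ≈ Add(-6825.0, Mul(335.41, I))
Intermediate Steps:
U = 2 (U = Add(-4, 6) = 2)
Function('H')(P) = Mul(2, Pow(P, Rational(1, 2)))
Mul(Add(51, Mul(-1, Add(-40, Function('H')(-5)))), -75) = Mul(Add(51, Mul(-1, Add(-40, Mul(2, Pow(-5, Rational(1, 2)))))), -75) = Mul(Add(51, Mul(-1, Add(-40, Mul(2, Mul(I, Pow(5, Rational(1, 2))))))), -75) = Mul(Add(51, Mul(-1, Add(-40, Mul(2, I, Pow(5, Rational(1, 2)))))), -75) = Mul(Add(51, Add(40, Mul(-2, I, Pow(5, Rational(1, 2))))), -75) = Mul(Add(91, Mul(-2, I, Pow(5, Rational(1, 2)))), -75) = Add(-6825, Mul(150, I, Pow(5, Rational(1, 2))))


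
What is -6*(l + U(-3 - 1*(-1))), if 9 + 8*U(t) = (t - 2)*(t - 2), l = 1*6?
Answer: -165/4 ≈ -41.250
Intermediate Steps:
l = 6
U(t) = -9/8 + (-2 + t)**2/8 (U(t) = -9/8 + ((t - 2)*(t - 2))/8 = -9/8 + ((-2 + t)*(-2 + t))/8 = -9/8 + (-2 + t)**2/8)
-6*(l + U(-3 - 1*(-1))) = -6*(6 + (-9/8 + (-2 + (-3 - 1*(-1)))**2/8)) = -6*(6 + (-9/8 + (-2 + (-3 + 1))**2/8)) = -6*(6 + (-9/8 + (-2 - 2)**2/8)) = -6*(6 + (-9/8 + (1/8)*(-4)**2)) = -6*(6 + (-9/8 + (1/8)*16)) = -6*(6 + (-9/8 + 2)) = -6*(6 + 7/8) = -6*55/8 = -165/4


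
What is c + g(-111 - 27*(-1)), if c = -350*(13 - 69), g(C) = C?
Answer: 19516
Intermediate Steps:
c = 19600 (c = -350*(-56) = 19600)
c + g(-111 - 27*(-1)) = 19600 + (-111 - 27*(-1)) = 19600 + (-111 + 27) = 19600 - 84 = 19516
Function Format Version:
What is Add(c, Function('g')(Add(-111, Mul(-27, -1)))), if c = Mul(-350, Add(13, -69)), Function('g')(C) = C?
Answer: 19516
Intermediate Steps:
c = 19600 (c = Mul(-350, -56) = 19600)
Add(c, Function('g')(Add(-111, Mul(-27, -1)))) = Add(19600, Add(-111, Mul(-27, -1))) = Add(19600, Add(-111, 27)) = Add(19600, -84) = 19516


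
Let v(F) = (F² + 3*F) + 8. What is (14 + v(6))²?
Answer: 5776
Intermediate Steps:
v(F) = 8 + F² + 3*F
(14 + v(6))² = (14 + (8 + 6² + 3*6))² = (14 + (8 + 36 + 18))² = (14 + 62)² = 76² = 5776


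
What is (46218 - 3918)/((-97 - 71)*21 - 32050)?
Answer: -21150/17789 ≈ -1.1889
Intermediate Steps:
(46218 - 3918)/((-97 - 71)*21 - 32050) = 42300/(-168*21 - 32050) = 42300/(-3528 - 32050) = 42300/(-35578) = 42300*(-1/35578) = -21150/17789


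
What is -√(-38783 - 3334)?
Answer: -I*√42117 ≈ -205.22*I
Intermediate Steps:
-√(-38783 - 3334) = -√(-42117) = -I*√42117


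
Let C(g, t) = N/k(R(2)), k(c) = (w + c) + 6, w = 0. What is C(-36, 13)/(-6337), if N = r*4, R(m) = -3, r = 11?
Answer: -44/19011 ≈ -0.0023144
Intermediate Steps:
k(c) = 6 + c (k(c) = (0 + c) + 6 = c + 6 = 6 + c)
N = 44 (N = 11*4 = 44)
C(g, t) = 44/3 (C(g, t) = 44/(6 - 3) = 44/3)
C(-36, 13)/(-6337) = (44/3)/(-6337) = (44/3)*(-1/6337) = -44/19011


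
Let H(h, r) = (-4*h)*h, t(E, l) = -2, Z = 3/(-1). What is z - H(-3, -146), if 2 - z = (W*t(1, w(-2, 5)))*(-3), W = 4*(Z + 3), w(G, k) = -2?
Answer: 38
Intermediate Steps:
Z = -3 (Z = 3*(-1) = -3)
W = 0 (W = 4*(-3 + 3) = 4*0 = 0)
z = 2 (z = 2 - 0*(-2)*(-3) = 2 - 0*(-3) = 2 - 1*0 = 2 + 0 = 2)
H(h, r) = -4*h**2
z - H(-3, -146) = 2 - (-4)*(-3)**2 = 2 - (-4)*9 = 2 - 1*(-36) = 2 + 36 = 38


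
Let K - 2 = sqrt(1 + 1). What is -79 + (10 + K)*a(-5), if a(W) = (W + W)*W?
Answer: 521 + 50*sqrt(2) ≈ 591.71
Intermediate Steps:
K = 2 + sqrt(2) (K = 2 + sqrt(1 + 1) = 2 + sqrt(2) ≈ 3.4142)
a(W) = 2*W**2 (a(W) = (2*W)*W = 2*W**2)
-79 + (10 + K)*a(-5) = -79 + (10 + (2 + sqrt(2)))*(2*(-5)**2) = -79 + (12 + sqrt(2))*(2*25) = -79 + (12 + sqrt(2))*50 = -79 + (600 + 50*sqrt(2)) = 521 + 50*sqrt(2)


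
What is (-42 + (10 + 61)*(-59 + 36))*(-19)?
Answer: 31825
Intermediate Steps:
(-42 + (10 + 61)*(-59 + 36))*(-19) = (-42 + 71*(-23))*(-19) = (-42 - 1633)*(-19) = -1675*(-19) = 31825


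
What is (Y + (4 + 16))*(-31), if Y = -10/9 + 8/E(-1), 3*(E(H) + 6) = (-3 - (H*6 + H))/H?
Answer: -54622/99 ≈ -551.74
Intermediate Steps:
E(H) = -6 + (-3 - 7*H)/(3*H) (E(H) = -6 + ((-3 - (H*6 + H))/H)/3 = -6 + ((-3 - (6*H + H))/H)/3 = -6 + ((-3 - 7*H)/H)/3 = -6 + (-3 - 7*H)/(3*H))
Y = -218/99 (Y = -10/9 + 8/(-25/3 - 1/(-1)) = -10*1/9 + 8/(-25/3 - 1*(-1)) = -10/9 + 8/(-25/3 + 1) = -10/9 + 8/(-22/3) = -10/9 + 8*(-3/22) = -10/9 - 12/11 = -218/99 ≈ -2.2020)
(Y + (4 + 16))*(-31) = (-218/99 + (4 + 16))*(-31) = (-218/99 + 20)*(-31) = (1762/99)*(-31) = -54622/99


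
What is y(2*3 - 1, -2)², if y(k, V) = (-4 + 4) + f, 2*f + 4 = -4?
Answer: 16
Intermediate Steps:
f = -4 (f = -2 + (½)*(-4) = -2 - 2 = -4)
y(k, V) = -4 (y(k, V) = (-4 + 4) - 4 = 0 - 4 = -4)
y(2*3 - 1, -2)² = (-4)² = 16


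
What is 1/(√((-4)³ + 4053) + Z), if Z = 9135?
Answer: 9135/83444236 - √3989/83444236 ≈ 0.00010872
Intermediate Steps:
1/(√((-4)³ + 4053) + Z) = 1/(√((-4)³ + 4053) + 9135) = 1/(√(-64 + 4053) + 9135) = 1/(√3989 + 9135) = 1/(9135 + √3989)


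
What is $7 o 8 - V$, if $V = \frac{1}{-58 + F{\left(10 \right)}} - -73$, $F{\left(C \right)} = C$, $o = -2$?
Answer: $- \frac{8879}{48} \approx -184.98$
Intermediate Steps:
$V = \frac{3503}{48}$ ($V = \frac{1}{-58 + 10} - -73 = \frac{1}{-48} + 73 = - \frac{1}{48} + 73 = \frac{3503}{48} \approx 72.979$)
$7 o 8 - V = 7 \left(\left(-2\right) 8\right) - \frac{3503}{48} = 7 \left(-16\right) - \frac{3503}{48} = -112 - \frac{3503}{48} = - \frac{8879}{48}$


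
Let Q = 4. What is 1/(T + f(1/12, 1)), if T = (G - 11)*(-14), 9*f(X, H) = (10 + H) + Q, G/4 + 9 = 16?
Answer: -3/709 ≈ -0.0042313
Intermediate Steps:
G = 28 (G = -36 + 4*16 = -36 + 64 = 28)
f(X, H) = 14/9 + H/9 (f(X, H) = ((10 + H) + 4)/9 = (14 + H)/9 = 14/9 + H/9)
T = -238 (T = (28 - 11)*(-14) = 17*(-14) = -238)
1/(T + f(1/12, 1)) = 1/(-238 + (14/9 + (⅑)*1)) = 1/(-238 + (14/9 + ⅑)) = 1/(-238 + 5/3) = 1/(-709/3) = -3/709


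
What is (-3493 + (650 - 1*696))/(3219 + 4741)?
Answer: -3539/7960 ≈ -0.44460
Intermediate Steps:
(-3493 + (650 - 1*696))/(3219 + 4741) = (-3493 + (650 - 696))/7960 = (-3493 - 46)*(1/7960) = -3539*1/7960 = -3539/7960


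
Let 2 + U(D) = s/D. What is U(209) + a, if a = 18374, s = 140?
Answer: 3839888/209 ≈ 18373.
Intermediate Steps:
U(D) = -2 + 140/D
U(209) + a = (-2 + 140/209) + 18374 = -278/209 + 18374 = 3839888/209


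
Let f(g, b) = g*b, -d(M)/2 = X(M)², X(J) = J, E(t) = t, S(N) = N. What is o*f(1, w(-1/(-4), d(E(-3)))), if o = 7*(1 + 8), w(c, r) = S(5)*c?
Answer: 315/4 ≈ 78.750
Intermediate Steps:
d(M) = -2*M²
w(c, r) = 5*c
f(g, b) = b*g
o = 63 (o = 7*9 = 63)
o*f(1, w(-1/(-4), d(E(-3)))) = 63*((5*(-1/(-4)))*1) = 63*((5*(-1*(-¼)))*1) = 63*((5*(¼))*1) = 63*((5/4)*1) = 63*(5/4) = 315/4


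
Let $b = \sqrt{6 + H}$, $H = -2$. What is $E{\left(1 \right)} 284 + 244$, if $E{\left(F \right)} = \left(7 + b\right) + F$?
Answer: $3084$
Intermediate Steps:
$b = 2$ ($b = \sqrt{6 - 2} = \sqrt{4} = 2$)
$E{\left(F \right)} = 9 + F$ ($E{\left(F \right)} = \left(7 + 2\right) + F = 9 + F$)
$E{\left(1 \right)} 284 + 244 = \left(9 + 1\right) 284 + 244 = 10 \cdot 284 + 244 = 2840 + 244 = 3084$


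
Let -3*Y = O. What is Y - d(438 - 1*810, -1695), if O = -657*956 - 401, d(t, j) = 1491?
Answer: 624020/3 ≈ 2.0801e+5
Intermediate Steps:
O = -628493 (O = -628092 - 401 = -628493)
Y = 628493/3 (Y = -1/3*(-628493) = 628493/3 ≈ 2.0950e+5)
Y - d(438 - 1*810, -1695) = 628493/3 - 1*1491 = 628493/3 - 1491 = 624020/3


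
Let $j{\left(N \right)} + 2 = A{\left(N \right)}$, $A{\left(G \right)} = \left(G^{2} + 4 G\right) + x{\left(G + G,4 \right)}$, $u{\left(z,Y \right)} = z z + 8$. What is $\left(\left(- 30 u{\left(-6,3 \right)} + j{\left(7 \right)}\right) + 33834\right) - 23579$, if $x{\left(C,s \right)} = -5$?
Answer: $9005$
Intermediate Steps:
$u{\left(z,Y \right)} = 8 + z^{2}$ ($u{\left(z,Y \right)} = z^{2} + 8 = 8 + z^{2}$)
$A{\left(G \right)} = -5 + G^{2} + 4 G$ ($A{\left(G \right)} = \left(G^{2} + 4 G\right) - 5 = -5 + G^{2} + 4 G$)
$j{\left(N \right)} = -7 + N^{2} + 4 N$ ($j{\left(N \right)} = -2 + \left(-5 + N^{2} + 4 N\right) = -7 + N^{2} + 4 N$)
$\left(\left(- 30 u{\left(-6,3 \right)} + j{\left(7 \right)}\right) + 33834\right) - 23579 = \left(\left(- 30 \left(8 + \left(-6\right)^{2}\right) + \left(-7 + 7^{2} + 4 \cdot 7\right)\right) + 33834\right) - 23579 = \left(\left(- 30 \left(8 + 36\right) + \left(-7 + 49 + 28\right)\right) + 33834\right) - 23579 = \left(\left(\left(-30\right) 44 + 70\right) + 33834\right) - 23579 = \left(\left(-1320 + 70\right) + 33834\right) - 23579 = \left(-1250 + 33834\right) - 23579 = 32584 - 23579 = 9005$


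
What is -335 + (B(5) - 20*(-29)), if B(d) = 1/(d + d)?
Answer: 2451/10 ≈ 245.10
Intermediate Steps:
B(d) = 1/(2*d)
-335 + (B(5) - 20*(-29)) = -335 + ((½)/5 - 20*(-29)) = -335 + ((½)*(⅕) + 580) = -335 + (⅒ + 580) = -335 + 5801/10 = 2451/10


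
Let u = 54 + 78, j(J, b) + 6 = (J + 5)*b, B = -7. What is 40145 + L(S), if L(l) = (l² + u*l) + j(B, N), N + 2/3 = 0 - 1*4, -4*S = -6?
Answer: 484183/12 ≈ 40349.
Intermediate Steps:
S = 3/2 (S = -¼*(-6) = 3/2 ≈ 1.5000)
N = -14/3 (N = -⅔ + (0 - 1*4) = -⅔ + (0 - 4) = -⅔ - 4 = -14/3 ≈ -4.6667)
j(J, b) = -6 + b*(5 + J) (j(J, b) = -6 + (J + 5)*b = -6 + (5 + J)*b = -6 + b*(5 + J))
u = 132
L(l) = 10/3 + l² + 132*l (L(l) = (l² + 132*l) + (-6 + 5*(-14/3) - 7*(-14/3)) = (l² + 132*l) + (-6 - 70/3 + 98/3) = (l² + 132*l) + 10/3 = 10/3 + l² + 132*l)
40145 + L(S) = 40145 + (10/3 + (3/2)² + 132*(3/2)) = 40145 + (10/3 + 9/4 + 198) = 40145 + 2443/12 = 484183/12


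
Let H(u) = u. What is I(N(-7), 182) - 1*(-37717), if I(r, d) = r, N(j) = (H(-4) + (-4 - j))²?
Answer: 37718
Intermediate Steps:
N(j) = (-8 - j)² (N(j) = (-4 + (-4 - j))² = (-8 - j)²)
I(N(-7), 182) - 1*(-37717) = (8 - 7)² - 1*(-37717) = 1² + 37717 = 1 + 37717 = 37718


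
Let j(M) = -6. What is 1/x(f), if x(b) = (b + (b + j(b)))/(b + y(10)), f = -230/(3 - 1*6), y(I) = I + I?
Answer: 145/221 ≈ 0.65611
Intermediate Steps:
y(I) = 2*I
f = 230/3 (f = -230/(3 - 6) = -230/(-3) = -230*(-1/3) = 230/3 ≈ 76.667)
x(b) = (-6 + 2*b)/(20 + b) (x(b) = (b + (b - 6))/(b + 2*10) = (b + (-6 + b))/(b + 20) = (-6 + 2*b)/(20 + b))
1/x(f) = 1/(2*(-3 + 230/3)/(20 + 230/3)) = 1/(2*(221/3)/(290/3)) = 1/(2*(3/290)*(221/3)) = 1/(221/145) = 145/221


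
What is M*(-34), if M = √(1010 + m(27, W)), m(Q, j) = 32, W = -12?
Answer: -34*√1042 ≈ -1097.5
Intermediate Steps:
M = √1042 (M = √(1010 + 32) = √1042 ≈ 32.280)
M*(-34) = √1042*(-34) = -34*√1042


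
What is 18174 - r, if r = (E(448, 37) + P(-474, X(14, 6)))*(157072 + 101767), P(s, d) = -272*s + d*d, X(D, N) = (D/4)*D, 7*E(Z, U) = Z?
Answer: -34009614553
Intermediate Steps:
E(Z, U) = Z/7
X(D, N) = D**2/4 (X(D, N) = (D*(1/4))*D = (D/4)*D = D**2/4)
P(s, d) = d**2 - 272*s (P(s, d) = -272*s + d**2 = d**2 - 272*s)
r = 34009632727 (r = ((1/7)*448 + (((1/4)*14**2)**2 - 272*(-474)))*(157072 + 101767) = (64 + (((1/4)*196)**2 + 128928))*258839 = (64 + (49**2 + 128928))*258839 = (64 + (2401 + 128928))*258839 = (64 + 131329)*258839 = 131393*258839 = 34009632727)
18174 - r = 18174 - 1*34009632727 = 18174 - 34009632727 = -34009614553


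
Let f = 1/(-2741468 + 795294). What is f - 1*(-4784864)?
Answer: 9312177910335/1946174 ≈ 4.7849e+6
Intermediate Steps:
f = -1/1946174 (f = 1/(-1946174) = -1/1946174 ≈ -5.1383e-7)
f - 1*(-4784864) = -1/1946174 - 1*(-4784864) = -1/1946174 + 4784864 = 9312177910335/1946174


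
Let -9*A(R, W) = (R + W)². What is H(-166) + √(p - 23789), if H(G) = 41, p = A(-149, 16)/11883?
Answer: 41 + 4*I*√1889530588686/35649 ≈ 41.0 + 154.24*I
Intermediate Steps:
A(R, W) = -(R + W)²/9
p = -17689/106947 (p = -(-149 + 16)²/9/11883 = -⅑*(-133)²*(1/11883) = -⅑*17689*(1/11883) = -17689/9*1/11883 = -17689/106947 ≈ -0.16540)
H(-166) + √(p - 23789) = 41 + √(-17689/106947 - 23789) = 41 + √(-2544179872/106947) = 41 + 4*I*√1889530588686/35649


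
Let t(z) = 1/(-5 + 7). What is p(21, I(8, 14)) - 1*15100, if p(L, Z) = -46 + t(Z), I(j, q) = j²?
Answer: -30291/2 ≈ -15146.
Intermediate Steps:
t(z) = ½ (t(z) = 1/2 = ½)
p(L, Z) = -91/2 (p(L, Z) = -46 + ½ = -91/2)
p(21, I(8, 14)) - 1*15100 = -91/2 - 1*15100 = -91/2 - 15100 = -30291/2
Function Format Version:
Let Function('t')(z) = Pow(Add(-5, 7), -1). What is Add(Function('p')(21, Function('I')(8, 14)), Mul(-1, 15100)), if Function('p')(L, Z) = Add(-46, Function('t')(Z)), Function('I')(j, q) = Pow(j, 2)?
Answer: Rational(-30291, 2) ≈ -15146.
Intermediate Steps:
Function('t')(z) = Rational(1, 2) (Function('t')(z) = Pow(2, -1) = Rational(1, 2))
Function('p')(L, Z) = Rational(-91, 2) (Function('p')(L, Z) = Add(-46, Rational(1, 2)) = Rational(-91, 2))
Add(Function('p')(21, Function('I')(8, 14)), Mul(-1, 15100)) = Add(Rational(-91, 2), Mul(-1, 15100)) = Add(Rational(-91, 2), -15100) = Rational(-30291, 2)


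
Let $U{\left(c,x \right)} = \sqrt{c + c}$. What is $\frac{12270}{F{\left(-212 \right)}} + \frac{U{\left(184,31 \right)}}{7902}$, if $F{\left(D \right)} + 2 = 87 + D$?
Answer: $- \frac{12270}{127} + \frac{2 \sqrt{23}}{3951} \approx -96.612$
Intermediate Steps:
$F{\left(D \right)} = 85 + D$ ($F{\left(D \right)} = -2 + \left(87 + D\right) = 85 + D$)
$U{\left(c,x \right)} = \sqrt{2} \sqrt{c}$ ($U{\left(c,x \right)} = \sqrt{2 c} = \sqrt{2} \sqrt{c}$)
$\frac{12270}{F{\left(-212 \right)}} + \frac{U{\left(184,31 \right)}}{7902} = \frac{12270}{85 - 212} + \frac{\sqrt{2} \sqrt{184}}{7902} = \frac{12270}{-127} + \sqrt{2} \cdot 2 \sqrt{46} \cdot \frac{1}{7902} = 12270 \left(- \frac{1}{127}\right) + 4 \sqrt{23} \cdot \frac{1}{7902} = - \frac{12270}{127} + \frac{2 \sqrt{23}}{3951}$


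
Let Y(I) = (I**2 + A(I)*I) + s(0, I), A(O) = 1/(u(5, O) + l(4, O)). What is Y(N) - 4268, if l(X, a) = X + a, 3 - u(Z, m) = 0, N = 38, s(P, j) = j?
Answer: -125332/45 ≈ -2785.2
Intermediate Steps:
u(Z, m) = 3 (u(Z, m) = 3 - 1*0 = 3 + 0 = 3)
A(O) = 1/(7 + O) (A(O) = 1/(3 + (4 + O)) = 1/(7 + O))
Y(I) = I + I**2 + I/(7 + I) (Y(I) = (I**2 + I/(7 + I)) + I = I + I**2 + I/(7 + I))
Y(N) - 4268 = 38*(1 + (1 + 38)*(7 + 38))/(7 + 38) - 4268 = 38*(1 + 39*45)/45 - 4268 = 38*(1/45)*(1 + 1755) - 4268 = 38*(1/45)*1756 - 4268 = 66728/45 - 4268 = -125332/45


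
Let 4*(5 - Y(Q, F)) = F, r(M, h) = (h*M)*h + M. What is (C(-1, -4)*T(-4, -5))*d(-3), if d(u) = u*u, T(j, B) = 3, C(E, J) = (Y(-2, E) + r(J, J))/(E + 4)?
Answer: -2259/4 ≈ -564.75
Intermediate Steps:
r(M, h) = M + M*h**2 (r(M, h) = (M*h)*h + M = M*h**2 + M = M + M*h**2)
Y(Q, F) = 5 - F/4
C(E, J) = (5 - E/4 + J*(1 + J**2))/(4 + E) (C(E, J) = ((5 - E/4) + J*(1 + J**2))/(E + 4) = (5 - E/4 + J*(1 + J**2))/(4 + E))
d(u) = u**2
(C(-1, -4)*T(-4, -5))*d(-3) = (((5 - 1/4*(-1) - 4*(1 + (-4)**2))/(4 - 1))*3)*(-3)**2 = (((5 + 1/4 - 4*(1 + 16))/3)*3)*9 = (((5 + 1/4 - 4*17)/3)*3)*9 = (((5 + 1/4 - 68)/3)*3)*9 = (((1/3)*(-251/4))*3)*9 = -251/12*3*9 = -251/4*9 = -2259/4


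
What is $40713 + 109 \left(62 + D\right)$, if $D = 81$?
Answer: $56300$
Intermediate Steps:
$40713 + 109 \left(62 + D\right) = 40713 + 109 \left(62 + 81\right) = 40713 + 109 \cdot 143 = 40713 + 15587 = 56300$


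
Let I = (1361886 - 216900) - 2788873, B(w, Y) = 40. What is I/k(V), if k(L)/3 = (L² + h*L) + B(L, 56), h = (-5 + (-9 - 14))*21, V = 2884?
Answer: -1643887/19865112 ≈ -0.082752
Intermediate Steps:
I = -1643887 (I = 1144986 - 2788873 = -1643887)
h = -588 (h = (-5 - 23)*21 = -28*21 = -588)
k(L) = 120 - 1764*L + 3*L² (k(L) = 3*((L² - 588*L) + 40) = 3*(40 + L² - 588*L) = 120 - 1764*L + 3*L²)
I/k(V) = -1643887/(120 - 1764*2884 + 3*2884²) = -1643887/(120 - 5087376 + 3*8317456) = -1643887/(120 - 5087376 + 24952368) = -1643887/19865112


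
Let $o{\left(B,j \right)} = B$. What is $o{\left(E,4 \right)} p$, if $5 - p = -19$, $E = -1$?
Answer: $-24$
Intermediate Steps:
$p = 24$ ($p = 5 - -19 = 5 + 19 = 24$)
$o{\left(E,4 \right)} p = \left(-1\right) 24 = -24$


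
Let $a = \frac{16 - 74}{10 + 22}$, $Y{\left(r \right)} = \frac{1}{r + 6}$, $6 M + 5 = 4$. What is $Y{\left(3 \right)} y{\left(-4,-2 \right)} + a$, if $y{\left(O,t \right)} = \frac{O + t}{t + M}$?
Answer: $- \frac{313}{208} \approx -1.5048$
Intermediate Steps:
$M = - \frac{1}{6}$ ($M = - \frac{5}{6} + \frac{1}{6} \cdot 4 = - \frac{5}{6} + \frac{2}{3} = - \frac{1}{6} \approx -0.16667$)
$y{\left(O,t \right)} = \frac{O + t}{- \frac{1}{6} + t}$ ($y{\left(O,t \right)} = \frac{O + t}{t - \frac{1}{6}} = \frac{O + t}{- \frac{1}{6} + t}$)
$Y{\left(r \right)} = \frac{1}{6 + r}$
$a = - \frac{29}{16}$ ($a = - \frac{58}{32} = \left(-58\right) \frac{1}{32} = - \frac{29}{16} \approx -1.8125$)
$Y{\left(3 \right)} y{\left(-4,-2 \right)} + a = \frac{6 \frac{1}{-1 + 6 \left(-2\right)} \left(-4 - 2\right)}{6 + 3} - \frac{29}{16} = \frac{6 \frac{1}{-1 - 12} \left(-6\right)}{9} - \frac{29}{16} = \frac{6 \frac{1}{-13} \left(-6\right)}{9} - \frac{29}{16} = \frac{6 \left(- \frac{1}{13}\right) \left(-6\right)}{9} - \frac{29}{16} = \frac{1}{9} \cdot \frac{36}{13} - \frac{29}{16} = \frac{4}{13} - \frac{29}{16} = - \frac{313}{208}$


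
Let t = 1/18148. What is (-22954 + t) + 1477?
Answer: -389764595/18148 ≈ -21477.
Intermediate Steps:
t = 1/18148 ≈ 5.5103e-5
(-22954 + t) + 1477 = (-22954 + 1/18148) + 1477 = -416569191/18148 + 1477 = -389764595/18148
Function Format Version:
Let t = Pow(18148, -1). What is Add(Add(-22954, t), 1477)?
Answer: Rational(-389764595, 18148) ≈ -21477.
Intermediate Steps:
t = Rational(1, 18148) ≈ 5.5103e-5
Add(Add(-22954, t), 1477) = Add(Add(-22954, Rational(1, 18148)), 1477) = Add(Rational(-416569191, 18148), 1477) = Rational(-389764595, 18148)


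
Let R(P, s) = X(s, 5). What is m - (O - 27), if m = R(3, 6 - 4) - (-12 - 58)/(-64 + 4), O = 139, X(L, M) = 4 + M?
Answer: -625/6 ≈ -104.17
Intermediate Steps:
R(P, s) = 9 (R(P, s) = 4 + 5 = 9)
m = 47/6 (m = 9 - (-12 - 58)/(-64 + 4) = 9 - (-70)/(-60) = 9 - (-70)*(-1)/60 = 9 - 1*7/6 = 9 - 7/6 = 47/6 ≈ 7.8333)
m - (O - 27) = 47/6 - (139 - 27) = 47/6 - 1*112 = 47/6 - 112 = -625/6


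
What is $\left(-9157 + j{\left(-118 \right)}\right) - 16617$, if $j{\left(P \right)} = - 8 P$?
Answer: $-24830$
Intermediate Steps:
$\left(-9157 + j{\left(-118 \right)}\right) - 16617 = \left(-9157 - -944\right) - 16617 = \left(-9157 + 944\right) - 16617 = -8213 - 16617 = -24830$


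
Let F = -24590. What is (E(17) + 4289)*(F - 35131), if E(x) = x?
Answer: -257158626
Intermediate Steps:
(E(17) + 4289)*(F - 35131) = (17 + 4289)*(-24590 - 35131) = 4306*(-59721) = -257158626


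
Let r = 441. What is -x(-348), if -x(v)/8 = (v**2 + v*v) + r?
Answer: 1941192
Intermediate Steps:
x(v) = -3528 - 16*v**2 (x(v) = -8*((v**2 + v*v) + 441) = -8*((v**2 + v**2) + 441) = -8*(2*v**2 + 441) = -8*(441 + 2*v**2) = -3528 - 16*v**2)
-x(-348) = -(-3528 - 16*(-348)**2) = -(-3528 - 16*121104) = -(-3528 - 1937664) = -1*(-1941192) = 1941192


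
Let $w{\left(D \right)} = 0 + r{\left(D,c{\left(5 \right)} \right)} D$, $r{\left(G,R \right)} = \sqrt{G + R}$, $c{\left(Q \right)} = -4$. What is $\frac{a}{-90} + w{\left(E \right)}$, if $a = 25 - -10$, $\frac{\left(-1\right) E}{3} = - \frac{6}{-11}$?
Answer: $- \frac{7}{18} - \frac{18 i \sqrt{682}}{121} \approx -0.38889 - 3.8849 i$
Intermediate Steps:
$E = - \frac{18}{11}$ ($E = - 3 \left(- \frac{6}{-11}\right) = - 3 \left(\left(-6\right) \left(- \frac{1}{11}\right)\right) = \left(-3\right) \frac{6}{11} = - \frac{18}{11} \approx -1.6364$)
$w{\left(D \right)} = D \sqrt{-4 + D}$ ($w{\left(D \right)} = 0 + \sqrt{D - 4} D = 0 + \sqrt{-4 + D} D = 0 + D \sqrt{-4 + D} = D \sqrt{-4 + D}$)
$a = 35$ ($a = 25 + 10 = 35$)
$\frac{a}{-90} + w{\left(E \right)} = \frac{35}{-90} - \frac{18 \sqrt{-4 - \frac{18}{11}}}{11} = 35 \left(- \frac{1}{90}\right) - \frac{18 \sqrt{- \frac{62}{11}}}{11} = - \frac{7}{18} - \frac{18 \frac{i \sqrt{682}}{11}}{11} = - \frac{7}{18} - \frac{18 i \sqrt{682}}{121}$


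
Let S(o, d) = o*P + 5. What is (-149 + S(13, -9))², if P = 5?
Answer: 6241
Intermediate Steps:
S(o, d) = 5 + 5*o (S(o, d) = o*5 + 5 = 5*o + 5 = 5 + 5*o)
(-149 + S(13, -9))² = (-149 + (5 + 5*13))² = (-149 + (5 + 65))² = (-149 + 70)² = (-79)² = 6241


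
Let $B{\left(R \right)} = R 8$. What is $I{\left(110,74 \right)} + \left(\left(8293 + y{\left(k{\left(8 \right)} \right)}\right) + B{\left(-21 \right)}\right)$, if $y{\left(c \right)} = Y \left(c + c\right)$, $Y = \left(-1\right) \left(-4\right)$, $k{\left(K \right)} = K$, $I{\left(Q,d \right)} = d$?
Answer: $8263$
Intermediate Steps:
$B{\left(R \right)} = 8 R$
$Y = 4$
$y{\left(c \right)} = 8 c$ ($y{\left(c \right)} = 4 \left(c + c\right) = 4 \cdot 2 c = 8 c$)
$I{\left(110,74 \right)} + \left(\left(8293 + y{\left(k{\left(8 \right)} \right)}\right) + B{\left(-21 \right)}\right) = 74 + \left(\left(8293 + 8 \cdot 8\right) + 8 \left(-21\right)\right) = 74 + \left(\left(8293 + 64\right) - 168\right) = 74 + \left(8357 - 168\right) = 74 + 8189 = 8263$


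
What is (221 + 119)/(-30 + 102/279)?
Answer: -7905/689 ≈ -11.473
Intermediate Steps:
(221 + 119)/(-30 + 102/279) = 340/(-30 + 102*(1/279)) = 340/(-30 + 34/93) = 340/(-2756/93) = 340*(-93/2756) = -7905/689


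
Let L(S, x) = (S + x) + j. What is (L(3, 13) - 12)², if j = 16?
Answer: 400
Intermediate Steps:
L(S, x) = 16 + S + x (L(S, x) = (S + x) + 16 = 16 + S + x)
(L(3, 13) - 12)² = ((16 + 3 + 13) - 12)² = (32 - 12)² = 20² = 400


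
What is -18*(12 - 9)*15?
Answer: -810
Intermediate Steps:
-18*(12 - 9)*15 = -18*3*15 = -54*15 = -810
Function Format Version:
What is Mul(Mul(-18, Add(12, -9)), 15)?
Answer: -810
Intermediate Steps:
Mul(Mul(-18, Add(12, -9)), 15) = Mul(Mul(-18, 3), 15) = Mul(-54, 15) = -810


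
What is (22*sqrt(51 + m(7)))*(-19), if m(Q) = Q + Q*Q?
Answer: -418*sqrt(107) ≈ -4323.8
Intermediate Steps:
m(Q) = Q + Q**2
(22*sqrt(51 + m(7)))*(-19) = (22*sqrt(51 + 7*(1 + 7)))*(-19) = (22*sqrt(51 + 7*8))*(-19) = (22*sqrt(51 + 56))*(-19) = (22*sqrt(107))*(-19) = -418*sqrt(107)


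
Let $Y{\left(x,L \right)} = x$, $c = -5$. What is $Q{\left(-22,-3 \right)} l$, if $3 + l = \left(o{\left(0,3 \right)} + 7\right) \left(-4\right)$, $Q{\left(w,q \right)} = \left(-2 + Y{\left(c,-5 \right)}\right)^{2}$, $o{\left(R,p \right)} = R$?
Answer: $-1519$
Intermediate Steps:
$Q{\left(w,q \right)} = 49$ ($Q{\left(w,q \right)} = \left(-2 - 5\right)^{2} = \left(-7\right)^{2} = 49$)
$l = -31$ ($l = -3 + \left(0 + 7\right) \left(-4\right) = -3 + 7 \left(-4\right) = -3 - 28 = -31$)
$Q{\left(-22,-3 \right)} l = 49 \left(-31\right) = -1519$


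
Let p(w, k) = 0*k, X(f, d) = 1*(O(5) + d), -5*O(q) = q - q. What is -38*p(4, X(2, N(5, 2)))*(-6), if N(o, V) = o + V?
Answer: 0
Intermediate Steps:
N(o, V) = V + o
O(q) = 0 (O(q) = -(q - q)/5 = -⅕*0 = 0)
X(f, d) = d (X(f, d) = 1*(0 + d) = 1*d = d)
p(w, k) = 0
-38*p(4, X(2, N(5, 2)))*(-6) = -38*0*(-6) = 0*(-6) = 0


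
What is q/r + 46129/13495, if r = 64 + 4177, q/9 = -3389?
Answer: -215977906/57232295 ≈ -3.7737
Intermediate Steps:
q = -30501 (q = 9*(-3389) = -30501)
r = 4241
q/r + 46129/13495 = -30501/4241 + 46129/13495 = -215977906/57232295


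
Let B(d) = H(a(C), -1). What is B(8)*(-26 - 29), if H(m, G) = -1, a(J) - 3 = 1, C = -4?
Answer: 55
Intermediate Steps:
a(J) = 4 (a(J) = 3 + 1 = 4)
B(d) = -1
B(8)*(-26 - 29) = -(-26 - 29) = -1*(-55) = 55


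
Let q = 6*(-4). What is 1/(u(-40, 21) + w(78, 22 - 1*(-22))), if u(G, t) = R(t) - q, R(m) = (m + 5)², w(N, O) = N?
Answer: 1/778 ≈ 0.0012853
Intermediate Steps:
q = -24
R(m) = (5 + m)²
u(G, t) = 24 + (5 + t)² (u(G, t) = (5 + t)² - 1*(-24) = (5 + t)² + 24 = 24 + (5 + t)²)
1/(u(-40, 21) + w(78, 22 - 1*(-22))) = 1/((24 + (5 + 21)²) + 78) = 1/((24 + 26²) + 78) = 1/((24 + 676) + 78) = 1/(700 + 78) = 1/778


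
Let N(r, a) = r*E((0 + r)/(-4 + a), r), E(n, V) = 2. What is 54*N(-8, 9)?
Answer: -864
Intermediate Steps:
N(r, a) = 2*r (N(r, a) = r*2 = 2*r)
54*N(-8, 9) = 54*(2*(-8)) = 54*(-16) = -864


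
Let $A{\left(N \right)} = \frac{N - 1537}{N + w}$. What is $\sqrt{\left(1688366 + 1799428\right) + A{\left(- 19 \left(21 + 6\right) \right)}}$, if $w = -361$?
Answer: $\frac{\sqrt{666060980311}}{437} \approx 1867.6$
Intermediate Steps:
$A{\left(N \right)} = \frac{-1537 + N}{-361 + N}$ ($A{\left(N \right)} = \frac{N - 1537}{N - 361} = \frac{-1537 + N}{-361 + N}$)
$\sqrt{\left(1688366 + 1799428\right) + A{\left(- 19 \left(21 + 6\right) \right)}} = \sqrt{\left(1688366 + 1799428\right) + \frac{-1537 - 19 \left(21 + 6\right)}{-361 - 19 \left(21 + 6\right)}} = \sqrt{3487794 + \frac{-1537 - 513}{-361 - 513}} = \sqrt{3487794 + \frac{1}{-874} \left(-2050\right)} = \sqrt{3487794 - - \frac{1025}{437}} = \sqrt{3487794 + \frac{1025}{437}} = \sqrt{\frac{1524167003}{437}} = \frac{\sqrt{666060980311}}{437}$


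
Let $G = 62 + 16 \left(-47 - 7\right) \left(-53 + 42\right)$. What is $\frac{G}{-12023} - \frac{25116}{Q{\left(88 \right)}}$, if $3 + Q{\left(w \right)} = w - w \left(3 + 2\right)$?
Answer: $\frac{298573738}{4268165} \approx 69.954$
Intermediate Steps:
$Q{\left(w \right)} = -3 - 4 w$ ($Q{\left(w \right)} = -3 + \left(w - w \left(3 + 2\right)\right) = -3 + \left(w - w 5\right) = -3 + \left(w - 5 w\right) = -3 - 4 w$)
$G = 9566$ ($G = 62 + 16 \left(\left(-54\right) \left(-11\right)\right) = 62 + 16 \cdot 594 = 62 + 9504 = 9566$)
$\frac{G}{-12023} - \frac{25116}{Q{\left(88 \right)}} = \frac{9566}{-12023} - \frac{25116}{-3 - 352} = 9566 \left(- \frac{1}{12023}\right) - \frac{25116}{-3 - 352} = - \frac{9566}{12023} - \frac{25116}{-355} = - \frac{9566}{12023} - - \frac{25116}{355} = - \frac{9566}{12023} + \frac{25116}{355} = \frac{298573738}{4268165}$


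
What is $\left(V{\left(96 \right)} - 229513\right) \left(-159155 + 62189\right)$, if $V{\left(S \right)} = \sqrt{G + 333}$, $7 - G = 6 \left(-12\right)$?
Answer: $22254957558 - 193932 \sqrt{103} \approx 2.2253 \cdot 10^{10}$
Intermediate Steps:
$G = 79$ ($G = 7 - 6 \left(-12\right) = 7 - -72 = 7 + 72 = 79$)
$V{\left(S \right)} = 2 \sqrt{103}$ ($V{\left(S \right)} = \sqrt{79 + 333} = \sqrt{412} = 2 \sqrt{103}$)
$\left(V{\left(96 \right)} - 229513\right) \left(-159155 + 62189\right) = \left(2 \sqrt{103} - 229513\right) \left(-159155 + 62189\right) = \left(-229513 + 2 \sqrt{103}\right) \left(-96966\right) = 22254957558 - 193932 \sqrt{103}$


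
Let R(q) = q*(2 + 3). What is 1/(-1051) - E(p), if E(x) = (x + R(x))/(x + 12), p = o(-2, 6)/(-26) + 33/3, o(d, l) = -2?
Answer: -75697/26275 ≈ -2.8810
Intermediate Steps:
R(q) = 5*q (R(q) = q*5 = 5*q)
p = 144/13 (p = -2/(-26) + 33/3 = -2*(-1/26) + 33*(⅓) = 1/13 + 11 = 144/13 ≈ 11.077)
E(x) = 6*x/(12 + x) (E(x) = (x + 5*x)/(x + 12) = (6*x)/(12 + x) = 6*x/(12 + x))
1/(-1051) - E(p) = 1/(-1051) - 6*144/(13*(12 + 144/13)) = -1/1051 - 6*144/(13*300/13) = -1/1051 - 6*144*13/(13*300) = -1/1051 - 1*72/25 = -1/1051 - 72/25 = -75697/26275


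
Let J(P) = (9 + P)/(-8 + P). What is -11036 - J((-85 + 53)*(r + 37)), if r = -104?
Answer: -23575049/2136 ≈ -11037.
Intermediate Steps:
J(P) = (9 + P)/(-8 + P)
-11036 - J((-85 + 53)*(r + 37)) = -11036 - (9 + (-85 + 53)*(-104 + 37))/(-8 + (-85 + 53)*(-104 + 37)) = -11036 - (9 - 32*(-67))/(-8 - 32*(-67)) = -11036 - (9 + 2144)/(-8 + 2144) = -11036 - 2153/2136 = -23575049/2136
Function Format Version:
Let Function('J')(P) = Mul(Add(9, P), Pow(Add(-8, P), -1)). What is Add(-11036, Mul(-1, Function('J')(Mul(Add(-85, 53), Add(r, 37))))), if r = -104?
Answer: Rational(-23575049, 2136) ≈ -11037.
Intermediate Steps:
Function('J')(P) = Mul(Pow(Add(-8, P), -1), Add(9, P))
Add(-11036, Mul(-1, Function('J')(Mul(Add(-85, 53), Add(r, 37))))) = Add(-11036, Mul(-1, Mul(Pow(Add(-8, Mul(Add(-85, 53), Add(-104, 37))), -1), Add(9, Mul(Add(-85, 53), Add(-104, 37)))))) = Add(-11036, Mul(-1, Mul(Pow(Add(-8, Mul(-32, -67)), -1), Add(9, Mul(-32, -67))))) = Add(-11036, Mul(-1, Mul(Pow(Add(-8, 2144), -1), Add(9, 2144)))) = Add(-11036, Mul(-1, Mul(Pow(2136, -1), 2153))) = Add(-11036, Mul(-1, Mul(Rational(1, 2136), 2153))) = Add(-11036, Mul(-1, Rational(2153, 2136))) = Add(-11036, Rational(-2153, 2136)) = Rational(-23575049, 2136)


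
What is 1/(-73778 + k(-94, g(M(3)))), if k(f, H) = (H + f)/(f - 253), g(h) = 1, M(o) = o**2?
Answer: -347/25600873 ≈ -1.3554e-5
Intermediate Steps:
k(f, H) = (H + f)/(-253 + f)
1/(-73778 + k(-94, g(M(3)))) = 1/(-73778 + (1 - 94)/(-253 - 94)) = 1/(-73778 - 93/(-347)) = 1/(-73778 - 1/347*(-93)) = 1/(-73778 + 93/347) = 1/(-25600873/347) = -347/25600873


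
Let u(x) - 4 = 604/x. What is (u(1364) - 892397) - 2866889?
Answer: -1281915011/341 ≈ -3.7593e+6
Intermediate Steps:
u(x) = 4 + 604/x
(u(1364) - 892397) - 2866889 = ((4 + 604/1364) - 892397) - 2866889 = ((4 + 604*(1/1364)) - 892397) - 2866889 = ((4 + 151/341) - 892397) - 2866889 = (1515/341 - 892397) - 2866889 = -304305862/341 - 2866889 = -1281915011/341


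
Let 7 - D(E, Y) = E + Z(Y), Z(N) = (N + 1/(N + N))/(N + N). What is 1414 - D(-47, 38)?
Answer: 7858249/5776 ≈ 1360.5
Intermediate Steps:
Z(N) = (N + 1/(2*N))/(2*N) (Z(N) = (N + 1/(2*N))/((2*N)) = (N + 1/(2*N))*(1/(2*N)) = (N + 1/(2*N))/(2*N))
D(E, Y) = 13/2 - E - 1/(4*Y²) (D(E, Y) = 7 - (E + (½ + 1/(4*Y²))) = 7 - (½ + E + 1/(4*Y²)) = 7 + (-½ - E - 1/(4*Y²)) = 13/2 - E - 1/(4*Y²))
1414 - D(-47, 38) = 1414 - (13/2 - 1*(-47) - ¼/38²) = 1414 - (13/2 + 47 - ¼*1/1444) = 1414 - (13/2 + 47 - 1/5776) = 1414 - 1*309015/5776 = 1414 - 309015/5776 = 7858249/5776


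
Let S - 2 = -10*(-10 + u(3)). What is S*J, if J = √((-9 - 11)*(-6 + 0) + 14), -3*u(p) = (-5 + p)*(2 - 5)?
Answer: 122*√134 ≈ 1412.3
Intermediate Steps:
u(p) = -5 + p (u(p) = -(-5 + p)*(2 - 5)/3 = -(-5 + p)*(-3)/3 = -(15 - 3*p)/3 = -5 + p)
J = √134 (J = √(-20*(-6) + 14) = √(120 + 14) = √134 ≈ 11.576)
S = 122 (S = 2 - 10*(-10 + (-5 + 3)) = 2 - 10*(-10 - 2) = 2 - 10*(-12) = 2 + 120 = 122)
S*J = 122*√134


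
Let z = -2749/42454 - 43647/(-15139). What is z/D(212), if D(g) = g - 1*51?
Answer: 1811372627/103476488066 ≈ 0.017505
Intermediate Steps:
D(g) = -51 + g (D(g) = g - 51 = -51 + g)
z = 1811372627/642711106 (z = -2749*1/42454 - 43647*(-1/15139) = -2749/42454 + 43647/15139 = 1811372627/642711106 ≈ 2.8183)
z/D(212) = 1811372627/(642711106*(-51 + 212)) = (1811372627/642711106)/161 = (1811372627/642711106)*(1/161) = 1811372627/103476488066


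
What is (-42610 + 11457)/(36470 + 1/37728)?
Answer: -1175340384/1375940161 ≈ -0.85421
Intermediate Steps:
(-42610 + 11457)/(36470 + 1/37728) = -31153/(36470 + 1/37728) = -31153/1375940161/37728 = -31153*37728/1375940161 = -1175340384/1375940161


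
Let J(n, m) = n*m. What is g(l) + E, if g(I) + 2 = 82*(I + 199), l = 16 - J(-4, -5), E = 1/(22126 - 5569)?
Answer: 264713317/16557 ≈ 15988.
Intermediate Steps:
J(n, m) = m*n
E = 1/16557 ≈ 6.0397e-5
l = -4 (l = 16 - (-5)*(-4) = 16 - 1*20 = 16 - 20 = -4)
g(I) = 16316 + 82*I (g(I) = -2 + 82*(I + 199) = -2 + 82*(199 + I) = -2 + (16318 + 82*I) = 16316 + 82*I)
g(l) + E = (16316 + 82*(-4)) + 1/16557 = (16316 - 328) + 1/16557 = 15988 + 1/16557 = 264713317/16557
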